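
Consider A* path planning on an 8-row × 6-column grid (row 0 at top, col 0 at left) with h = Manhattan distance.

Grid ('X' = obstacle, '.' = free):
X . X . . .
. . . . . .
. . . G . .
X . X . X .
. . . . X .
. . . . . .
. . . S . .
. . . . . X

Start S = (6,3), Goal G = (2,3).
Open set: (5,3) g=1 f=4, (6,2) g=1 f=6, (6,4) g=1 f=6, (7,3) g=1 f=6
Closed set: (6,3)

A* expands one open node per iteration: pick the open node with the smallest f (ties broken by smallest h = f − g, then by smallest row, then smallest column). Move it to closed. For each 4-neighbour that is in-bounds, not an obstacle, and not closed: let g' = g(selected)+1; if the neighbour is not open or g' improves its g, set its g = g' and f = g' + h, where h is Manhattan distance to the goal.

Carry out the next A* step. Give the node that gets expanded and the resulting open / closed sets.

expanded=(5,3); open=[(4,3) g=2 f=4, (5,2) g=2 f=6, (5,4) g=2 f=6, (6,2) g=1 f=6, (6,4) g=1 f=6, (7,3) g=1 f=6]; closed=[(5,3), (6,3)]

step 1: expand (5,3) (f=4, h=3) → closed; open now [(4,3) g=2 f=4, (5,2) g=2 f=6, (5,4) g=2 f=6, (6,2) g=1 f=6, (6,4) g=1 f=6, (7,3) g=1 f=6]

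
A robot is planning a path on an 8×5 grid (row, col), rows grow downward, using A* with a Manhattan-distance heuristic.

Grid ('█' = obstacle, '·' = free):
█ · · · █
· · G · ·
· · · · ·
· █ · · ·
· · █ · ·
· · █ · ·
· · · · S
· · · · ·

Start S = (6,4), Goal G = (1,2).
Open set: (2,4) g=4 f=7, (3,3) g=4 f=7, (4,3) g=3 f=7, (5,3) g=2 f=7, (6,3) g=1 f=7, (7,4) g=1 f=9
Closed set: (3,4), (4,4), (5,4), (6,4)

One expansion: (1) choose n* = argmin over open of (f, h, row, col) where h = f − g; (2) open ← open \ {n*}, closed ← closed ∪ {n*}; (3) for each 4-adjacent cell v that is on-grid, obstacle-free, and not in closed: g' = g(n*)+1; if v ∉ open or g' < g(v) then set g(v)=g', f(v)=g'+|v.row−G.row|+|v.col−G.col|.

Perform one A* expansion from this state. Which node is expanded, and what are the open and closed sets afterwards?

expanded=(2,4); open=[(1,4) g=5 f=7, (2,3) g=5 f=7, (3,3) g=4 f=7, (4,3) g=3 f=7, (5,3) g=2 f=7, (6,3) g=1 f=7, (7,4) g=1 f=9]; closed=[(2,4), (3,4), (4,4), (5,4), (6,4)]

step 1: expand (2,4) (f=7, h=3) → closed; open now [(1,4) g=5 f=7, (2,3) g=5 f=7, (3,3) g=4 f=7, (4,3) g=3 f=7, (5,3) g=2 f=7, (6,3) g=1 f=7, (7,4) g=1 f=9]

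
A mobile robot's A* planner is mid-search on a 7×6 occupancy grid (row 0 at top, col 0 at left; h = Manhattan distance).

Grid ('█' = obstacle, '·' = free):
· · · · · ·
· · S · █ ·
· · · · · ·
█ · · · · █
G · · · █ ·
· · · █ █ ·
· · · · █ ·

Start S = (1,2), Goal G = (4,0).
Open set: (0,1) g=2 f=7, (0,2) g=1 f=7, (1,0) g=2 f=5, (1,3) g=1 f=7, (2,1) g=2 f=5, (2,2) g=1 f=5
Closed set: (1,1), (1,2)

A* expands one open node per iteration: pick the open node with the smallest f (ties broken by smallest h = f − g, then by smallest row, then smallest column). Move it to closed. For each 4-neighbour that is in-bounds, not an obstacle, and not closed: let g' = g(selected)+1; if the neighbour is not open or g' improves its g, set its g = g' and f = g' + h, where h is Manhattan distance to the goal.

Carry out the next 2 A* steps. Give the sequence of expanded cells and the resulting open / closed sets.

step 1: expand (1,0) (f=5, h=3) → closed; open now [(0,0) g=3 f=7, (0,1) g=2 f=7, (0,2) g=1 f=7, (1,3) g=1 f=7, (2,0) g=3 f=5, (2,1) g=2 f=5, (2,2) g=1 f=5]
step 2: expand (2,0) (f=5, h=2) → closed; open now [(0,0) g=3 f=7, (0,1) g=2 f=7, (0,2) g=1 f=7, (1,3) g=1 f=7, (2,1) g=2 f=5, (2,2) g=1 f=5]

order=[(1,0) → (2,0)]; open=[(0,0) g=3 f=7, (0,1) g=2 f=7, (0,2) g=1 f=7, (1,3) g=1 f=7, (2,1) g=2 f=5, (2,2) g=1 f=5]; closed=[(1,0), (1,1), (1,2), (2,0)]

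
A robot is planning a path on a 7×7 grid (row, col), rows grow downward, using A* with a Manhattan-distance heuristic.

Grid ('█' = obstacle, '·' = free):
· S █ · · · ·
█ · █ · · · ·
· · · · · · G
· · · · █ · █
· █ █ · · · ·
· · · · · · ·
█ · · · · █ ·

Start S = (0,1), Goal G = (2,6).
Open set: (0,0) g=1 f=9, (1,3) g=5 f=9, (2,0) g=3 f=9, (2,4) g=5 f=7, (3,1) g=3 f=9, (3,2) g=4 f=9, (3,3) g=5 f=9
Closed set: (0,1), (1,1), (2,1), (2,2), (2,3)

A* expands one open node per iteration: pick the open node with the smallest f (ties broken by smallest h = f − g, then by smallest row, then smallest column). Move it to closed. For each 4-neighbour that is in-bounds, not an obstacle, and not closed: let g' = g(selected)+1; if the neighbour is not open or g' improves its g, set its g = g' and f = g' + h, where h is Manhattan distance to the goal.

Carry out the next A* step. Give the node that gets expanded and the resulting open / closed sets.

step 1: expand (2,4) (f=7, h=2) → closed; open now [(0,0) g=1 f=9, (1,3) g=5 f=9, (1,4) g=6 f=9, (2,0) g=3 f=9, (2,5) g=6 f=7, (3,1) g=3 f=9, (3,2) g=4 f=9, (3,3) g=5 f=9]

expanded=(2,4); open=[(0,0) g=1 f=9, (1,3) g=5 f=9, (1,4) g=6 f=9, (2,0) g=3 f=9, (2,5) g=6 f=7, (3,1) g=3 f=9, (3,2) g=4 f=9, (3,3) g=5 f=9]; closed=[(0,1), (1,1), (2,1), (2,2), (2,3), (2,4)]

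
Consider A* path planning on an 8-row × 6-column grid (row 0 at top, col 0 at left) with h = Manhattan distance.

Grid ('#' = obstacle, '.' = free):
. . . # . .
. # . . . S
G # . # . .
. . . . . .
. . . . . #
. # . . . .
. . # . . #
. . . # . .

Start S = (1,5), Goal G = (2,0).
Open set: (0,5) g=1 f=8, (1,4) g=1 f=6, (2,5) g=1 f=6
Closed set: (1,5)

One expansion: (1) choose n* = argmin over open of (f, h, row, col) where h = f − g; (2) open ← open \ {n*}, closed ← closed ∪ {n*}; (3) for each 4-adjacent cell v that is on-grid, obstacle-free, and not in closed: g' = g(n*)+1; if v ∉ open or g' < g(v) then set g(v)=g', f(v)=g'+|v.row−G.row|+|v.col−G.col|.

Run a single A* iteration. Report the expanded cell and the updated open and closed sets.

expanded=(1,4); open=[(0,4) g=2 f=8, (0,5) g=1 f=8, (1,3) g=2 f=6, (2,4) g=2 f=6, (2,5) g=1 f=6]; closed=[(1,4), (1,5)]

step 1: expand (1,4) (f=6, h=5) → closed; open now [(0,4) g=2 f=8, (0,5) g=1 f=8, (1,3) g=2 f=6, (2,4) g=2 f=6, (2,5) g=1 f=6]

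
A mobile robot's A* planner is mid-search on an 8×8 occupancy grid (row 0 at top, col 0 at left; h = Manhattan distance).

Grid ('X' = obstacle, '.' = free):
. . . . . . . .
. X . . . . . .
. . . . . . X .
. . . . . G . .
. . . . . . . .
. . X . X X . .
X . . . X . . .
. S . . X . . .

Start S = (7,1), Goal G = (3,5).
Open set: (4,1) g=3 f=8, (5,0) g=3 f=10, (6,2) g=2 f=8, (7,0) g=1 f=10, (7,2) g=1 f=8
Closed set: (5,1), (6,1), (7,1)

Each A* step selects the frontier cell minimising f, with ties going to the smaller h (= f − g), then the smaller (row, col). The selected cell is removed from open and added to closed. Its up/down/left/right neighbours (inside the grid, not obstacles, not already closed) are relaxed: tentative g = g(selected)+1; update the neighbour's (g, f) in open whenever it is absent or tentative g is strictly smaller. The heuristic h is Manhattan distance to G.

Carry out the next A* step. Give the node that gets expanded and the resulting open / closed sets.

step 1: expand (4,1) (f=8, h=5) → closed; open now [(3,1) g=4 f=8, (4,0) g=4 f=10, (4,2) g=4 f=8, (5,0) g=3 f=10, (6,2) g=2 f=8, (7,0) g=1 f=10, (7,2) g=1 f=8]

expanded=(4,1); open=[(3,1) g=4 f=8, (4,0) g=4 f=10, (4,2) g=4 f=8, (5,0) g=3 f=10, (6,2) g=2 f=8, (7,0) g=1 f=10, (7,2) g=1 f=8]; closed=[(4,1), (5,1), (6,1), (7,1)]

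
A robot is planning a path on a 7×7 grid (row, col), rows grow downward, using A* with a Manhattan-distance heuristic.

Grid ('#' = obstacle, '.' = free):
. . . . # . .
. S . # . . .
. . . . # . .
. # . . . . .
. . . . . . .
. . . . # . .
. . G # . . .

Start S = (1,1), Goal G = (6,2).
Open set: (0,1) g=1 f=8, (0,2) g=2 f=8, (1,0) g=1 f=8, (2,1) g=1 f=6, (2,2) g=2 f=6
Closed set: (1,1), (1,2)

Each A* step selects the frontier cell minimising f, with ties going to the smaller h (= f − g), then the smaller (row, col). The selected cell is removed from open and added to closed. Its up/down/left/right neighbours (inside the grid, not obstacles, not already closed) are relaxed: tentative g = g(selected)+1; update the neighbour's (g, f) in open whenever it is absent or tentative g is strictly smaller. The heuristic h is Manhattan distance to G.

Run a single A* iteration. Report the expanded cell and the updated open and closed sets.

expanded=(2,2); open=[(0,1) g=1 f=8, (0,2) g=2 f=8, (1,0) g=1 f=8, (2,1) g=1 f=6, (2,3) g=3 f=8, (3,2) g=3 f=6]; closed=[(1,1), (1,2), (2,2)]

step 1: expand (2,2) (f=6, h=4) → closed; open now [(0,1) g=1 f=8, (0,2) g=2 f=8, (1,0) g=1 f=8, (2,1) g=1 f=6, (2,3) g=3 f=8, (3,2) g=3 f=6]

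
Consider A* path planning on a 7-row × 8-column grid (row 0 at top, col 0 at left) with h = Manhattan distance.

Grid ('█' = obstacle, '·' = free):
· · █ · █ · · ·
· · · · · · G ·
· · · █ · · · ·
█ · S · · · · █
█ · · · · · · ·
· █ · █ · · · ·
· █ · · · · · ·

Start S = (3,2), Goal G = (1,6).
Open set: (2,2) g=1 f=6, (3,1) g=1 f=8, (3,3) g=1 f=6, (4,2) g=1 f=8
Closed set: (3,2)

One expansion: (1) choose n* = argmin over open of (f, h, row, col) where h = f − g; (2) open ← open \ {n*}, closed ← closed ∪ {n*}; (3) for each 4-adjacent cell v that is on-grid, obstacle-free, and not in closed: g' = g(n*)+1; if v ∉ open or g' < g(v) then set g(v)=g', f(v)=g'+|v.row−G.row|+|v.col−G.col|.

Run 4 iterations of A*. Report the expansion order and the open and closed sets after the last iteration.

order=[(2,2) → (1,2) → (1,3) → (1,4)]; open=[(0,3) g=4 f=8, (1,1) g=3 f=8, (1,5) g=5 f=6, (2,1) g=2 f=8, (2,4) g=5 f=8, (3,1) g=1 f=8, (3,3) g=1 f=6, (4,2) g=1 f=8]; closed=[(1,2), (1,3), (1,4), (2,2), (3,2)]

step 1: expand (2,2) (f=6, h=5) → closed; open now [(1,2) g=2 f=6, (2,1) g=2 f=8, (3,1) g=1 f=8, (3,3) g=1 f=6, (4,2) g=1 f=8]
step 2: expand (1,2) (f=6, h=4) → closed; open now [(1,1) g=3 f=8, (1,3) g=3 f=6, (2,1) g=2 f=8, (3,1) g=1 f=8, (3,3) g=1 f=6, (4,2) g=1 f=8]
step 3: expand (1,3) (f=6, h=3) → closed; open now [(0,3) g=4 f=8, (1,1) g=3 f=8, (1,4) g=4 f=6, (2,1) g=2 f=8, (3,1) g=1 f=8, (3,3) g=1 f=6, (4,2) g=1 f=8]
step 4: expand (1,4) (f=6, h=2) → closed; open now [(0,3) g=4 f=8, (1,1) g=3 f=8, (1,5) g=5 f=6, (2,1) g=2 f=8, (2,4) g=5 f=8, (3,1) g=1 f=8, (3,3) g=1 f=6, (4,2) g=1 f=8]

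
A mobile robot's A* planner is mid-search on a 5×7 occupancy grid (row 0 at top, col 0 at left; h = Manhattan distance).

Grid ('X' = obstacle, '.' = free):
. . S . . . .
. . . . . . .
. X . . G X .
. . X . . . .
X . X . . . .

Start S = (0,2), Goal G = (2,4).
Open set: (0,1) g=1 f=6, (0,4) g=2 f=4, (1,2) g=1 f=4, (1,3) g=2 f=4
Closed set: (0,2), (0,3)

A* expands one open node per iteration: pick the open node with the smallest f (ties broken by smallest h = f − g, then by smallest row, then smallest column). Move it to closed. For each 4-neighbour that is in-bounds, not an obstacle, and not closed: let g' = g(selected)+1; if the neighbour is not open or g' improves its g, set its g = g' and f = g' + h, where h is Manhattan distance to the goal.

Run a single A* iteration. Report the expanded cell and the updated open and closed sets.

step 1: expand (0,4) (f=4, h=2) → closed; open now [(0,1) g=1 f=6, (0,5) g=3 f=6, (1,2) g=1 f=4, (1,3) g=2 f=4, (1,4) g=3 f=4]

expanded=(0,4); open=[(0,1) g=1 f=6, (0,5) g=3 f=6, (1,2) g=1 f=4, (1,3) g=2 f=4, (1,4) g=3 f=4]; closed=[(0,2), (0,3), (0,4)]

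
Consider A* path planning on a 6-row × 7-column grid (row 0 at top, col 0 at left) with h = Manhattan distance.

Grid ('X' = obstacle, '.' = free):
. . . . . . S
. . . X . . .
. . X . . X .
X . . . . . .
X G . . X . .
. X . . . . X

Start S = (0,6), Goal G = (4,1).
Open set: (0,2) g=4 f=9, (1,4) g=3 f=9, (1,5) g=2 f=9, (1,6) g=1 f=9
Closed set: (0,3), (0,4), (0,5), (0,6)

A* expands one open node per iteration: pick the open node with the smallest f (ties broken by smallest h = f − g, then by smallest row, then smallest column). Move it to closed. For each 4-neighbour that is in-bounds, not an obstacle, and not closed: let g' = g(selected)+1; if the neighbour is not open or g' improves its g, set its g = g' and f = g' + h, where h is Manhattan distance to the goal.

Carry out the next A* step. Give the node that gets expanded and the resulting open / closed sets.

step 1: expand (0,2) (f=9, h=5) → closed; open now [(0,1) g=5 f=9, (1,2) g=5 f=9, (1,4) g=3 f=9, (1,5) g=2 f=9, (1,6) g=1 f=9]

expanded=(0,2); open=[(0,1) g=5 f=9, (1,2) g=5 f=9, (1,4) g=3 f=9, (1,5) g=2 f=9, (1,6) g=1 f=9]; closed=[(0,2), (0,3), (0,4), (0,5), (0,6)]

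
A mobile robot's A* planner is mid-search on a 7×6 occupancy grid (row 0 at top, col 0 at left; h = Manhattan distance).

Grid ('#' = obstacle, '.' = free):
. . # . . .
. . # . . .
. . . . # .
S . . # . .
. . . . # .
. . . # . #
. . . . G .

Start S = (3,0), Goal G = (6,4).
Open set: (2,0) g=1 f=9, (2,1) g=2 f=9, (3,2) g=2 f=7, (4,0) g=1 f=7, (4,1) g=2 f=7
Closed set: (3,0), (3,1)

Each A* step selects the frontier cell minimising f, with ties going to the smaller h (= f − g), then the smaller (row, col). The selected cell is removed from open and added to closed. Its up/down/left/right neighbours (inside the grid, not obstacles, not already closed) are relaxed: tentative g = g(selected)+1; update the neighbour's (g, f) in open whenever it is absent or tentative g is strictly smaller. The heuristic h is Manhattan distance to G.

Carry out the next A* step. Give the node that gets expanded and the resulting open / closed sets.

expanded=(3,2); open=[(2,0) g=1 f=9, (2,1) g=2 f=9, (2,2) g=3 f=9, (4,0) g=1 f=7, (4,1) g=2 f=7, (4,2) g=3 f=7]; closed=[(3,0), (3,1), (3,2)]

step 1: expand (3,2) (f=7, h=5) → closed; open now [(2,0) g=1 f=9, (2,1) g=2 f=9, (2,2) g=3 f=9, (4,0) g=1 f=7, (4,1) g=2 f=7, (4,2) g=3 f=7]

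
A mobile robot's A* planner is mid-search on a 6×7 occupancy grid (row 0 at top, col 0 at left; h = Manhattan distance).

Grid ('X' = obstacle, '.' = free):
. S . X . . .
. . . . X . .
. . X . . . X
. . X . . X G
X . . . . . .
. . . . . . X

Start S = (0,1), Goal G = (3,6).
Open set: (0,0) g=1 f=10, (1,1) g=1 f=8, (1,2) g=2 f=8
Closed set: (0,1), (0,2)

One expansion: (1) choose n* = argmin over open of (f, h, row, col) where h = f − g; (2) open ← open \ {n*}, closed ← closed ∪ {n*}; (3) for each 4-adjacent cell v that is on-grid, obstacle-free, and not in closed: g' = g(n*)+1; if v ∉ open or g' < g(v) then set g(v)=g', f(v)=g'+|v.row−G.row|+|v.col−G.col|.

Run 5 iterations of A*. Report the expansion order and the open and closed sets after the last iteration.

step 1: expand (1,2) (f=8, h=6) → closed; open now [(0,0) g=1 f=10, (1,1) g=1 f=8, (1,3) g=3 f=8]
step 2: expand (1,3) (f=8, h=5) → closed; open now [(0,0) g=1 f=10, (1,1) g=1 f=8, (2,3) g=4 f=8]
step 3: expand (2,3) (f=8, h=4) → closed; open now [(0,0) g=1 f=10, (1,1) g=1 f=8, (2,4) g=5 f=8, (3,3) g=5 f=8]
step 4: expand (2,4) (f=8, h=3) → closed; open now [(0,0) g=1 f=10, (1,1) g=1 f=8, (2,5) g=6 f=8, (3,3) g=5 f=8, (3,4) g=6 f=8]
step 5: expand (2,5) (f=8, h=2) → closed; open now [(0,0) g=1 f=10, (1,1) g=1 f=8, (1,5) g=7 f=10, (3,3) g=5 f=8, (3,4) g=6 f=8]

order=[(1,2) → (1,3) → (2,3) → (2,4) → (2,5)]; open=[(0,0) g=1 f=10, (1,1) g=1 f=8, (1,5) g=7 f=10, (3,3) g=5 f=8, (3,4) g=6 f=8]; closed=[(0,1), (0,2), (1,2), (1,3), (2,3), (2,4), (2,5)]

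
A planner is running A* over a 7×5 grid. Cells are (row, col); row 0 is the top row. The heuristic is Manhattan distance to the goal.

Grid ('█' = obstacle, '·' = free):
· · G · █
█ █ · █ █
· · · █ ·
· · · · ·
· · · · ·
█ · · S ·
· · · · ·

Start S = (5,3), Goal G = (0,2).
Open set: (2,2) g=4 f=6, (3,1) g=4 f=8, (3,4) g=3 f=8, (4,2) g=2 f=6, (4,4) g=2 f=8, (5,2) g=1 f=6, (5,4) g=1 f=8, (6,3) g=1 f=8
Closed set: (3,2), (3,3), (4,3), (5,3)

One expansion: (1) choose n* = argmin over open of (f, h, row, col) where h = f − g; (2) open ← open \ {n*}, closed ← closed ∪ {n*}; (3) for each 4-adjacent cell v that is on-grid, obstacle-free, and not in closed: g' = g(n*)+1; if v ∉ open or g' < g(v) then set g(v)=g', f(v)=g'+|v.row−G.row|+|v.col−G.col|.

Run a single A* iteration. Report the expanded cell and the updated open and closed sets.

step 1: expand (2,2) (f=6, h=2) → closed; open now [(1,2) g=5 f=6, (2,1) g=5 f=8, (3,1) g=4 f=8, (3,4) g=3 f=8, (4,2) g=2 f=6, (4,4) g=2 f=8, (5,2) g=1 f=6, (5,4) g=1 f=8, (6,3) g=1 f=8]

expanded=(2,2); open=[(1,2) g=5 f=6, (2,1) g=5 f=8, (3,1) g=4 f=8, (3,4) g=3 f=8, (4,2) g=2 f=6, (4,4) g=2 f=8, (5,2) g=1 f=6, (5,4) g=1 f=8, (6,3) g=1 f=8]; closed=[(2,2), (3,2), (3,3), (4,3), (5,3)]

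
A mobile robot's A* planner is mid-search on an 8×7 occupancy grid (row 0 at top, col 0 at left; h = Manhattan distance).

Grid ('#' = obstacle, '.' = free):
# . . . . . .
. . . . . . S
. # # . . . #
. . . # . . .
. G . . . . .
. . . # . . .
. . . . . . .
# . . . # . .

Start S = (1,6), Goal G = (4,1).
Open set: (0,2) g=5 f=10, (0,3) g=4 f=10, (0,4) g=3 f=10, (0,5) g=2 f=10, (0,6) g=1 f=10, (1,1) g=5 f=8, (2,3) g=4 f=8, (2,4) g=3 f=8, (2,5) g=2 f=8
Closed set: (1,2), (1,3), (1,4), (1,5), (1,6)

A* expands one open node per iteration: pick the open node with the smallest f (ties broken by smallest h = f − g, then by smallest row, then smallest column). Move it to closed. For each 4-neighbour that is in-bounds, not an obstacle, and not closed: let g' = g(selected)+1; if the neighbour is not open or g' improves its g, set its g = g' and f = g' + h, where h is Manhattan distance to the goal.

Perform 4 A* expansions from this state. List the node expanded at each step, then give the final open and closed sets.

order=[(1,1) → (2,3) → (2,4) → (3,4)]; open=[(0,1) g=6 f=10, (0,2) g=5 f=10, (0,3) g=4 f=10, (0,4) g=3 f=10, (0,5) g=2 f=10, (0,6) g=1 f=10, (1,0) g=6 f=10, (2,5) g=2 f=8, (3,5) g=5 f=10, (4,4) g=5 f=8]; closed=[(1,1), (1,2), (1,3), (1,4), (1,5), (1,6), (2,3), (2,4), (3,4)]

step 1: expand (1,1) (f=8, h=3) → closed; open now [(0,1) g=6 f=10, (0,2) g=5 f=10, (0,3) g=4 f=10, (0,4) g=3 f=10, (0,5) g=2 f=10, (0,6) g=1 f=10, (1,0) g=6 f=10, (2,3) g=4 f=8, (2,4) g=3 f=8, (2,5) g=2 f=8]
step 2: expand (2,3) (f=8, h=4) → closed; open now [(0,1) g=6 f=10, (0,2) g=5 f=10, (0,3) g=4 f=10, (0,4) g=3 f=10, (0,5) g=2 f=10, (0,6) g=1 f=10, (1,0) g=6 f=10, (2,4) g=3 f=8, (2,5) g=2 f=8]
step 3: expand (2,4) (f=8, h=5) → closed; open now [(0,1) g=6 f=10, (0,2) g=5 f=10, (0,3) g=4 f=10, (0,4) g=3 f=10, (0,5) g=2 f=10, (0,6) g=1 f=10, (1,0) g=6 f=10, (2,5) g=2 f=8, (3,4) g=4 f=8]
step 4: expand (3,4) (f=8, h=4) → closed; open now [(0,1) g=6 f=10, (0,2) g=5 f=10, (0,3) g=4 f=10, (0,4) g=3 f=10, (0,5) g=2 f=10, (0,6) g=1 f=10, (1,0) g=6 f=10, (2,5) g=2 f=8, (3,5) g=5 f=10, (4,4) g=5 f=8]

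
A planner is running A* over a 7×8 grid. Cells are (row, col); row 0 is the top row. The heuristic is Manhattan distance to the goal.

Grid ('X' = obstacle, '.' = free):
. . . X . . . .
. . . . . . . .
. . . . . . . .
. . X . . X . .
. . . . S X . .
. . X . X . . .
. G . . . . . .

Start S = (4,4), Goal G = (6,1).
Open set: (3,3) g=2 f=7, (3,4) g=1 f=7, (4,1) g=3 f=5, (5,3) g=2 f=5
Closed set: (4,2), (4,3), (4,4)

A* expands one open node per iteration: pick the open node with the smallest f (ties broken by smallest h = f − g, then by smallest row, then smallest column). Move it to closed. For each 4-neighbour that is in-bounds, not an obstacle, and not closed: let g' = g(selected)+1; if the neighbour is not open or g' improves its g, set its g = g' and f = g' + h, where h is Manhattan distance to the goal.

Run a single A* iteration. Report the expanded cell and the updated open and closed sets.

step 1: expand (4,1) (f=5, h=2) → closed; open now [(3,1) g=4 f=7, (3,3) g=2 f=7, (3,4) g=1 f=7, (4,0) g=4 f=7, (5,1) g=4 f=5, (5,3) g=2 f=5]

expanded=(4,1); open=[(3,1) g=4 f=7, (3,3) g=2 f=7, (3,4) g=1 f=7, (4,0) g=4 f=7, (5,1) g=4 f=5, (5,3) g=2 f=5]; closed=[(4,1), (4,2), (4,3), (4,4)]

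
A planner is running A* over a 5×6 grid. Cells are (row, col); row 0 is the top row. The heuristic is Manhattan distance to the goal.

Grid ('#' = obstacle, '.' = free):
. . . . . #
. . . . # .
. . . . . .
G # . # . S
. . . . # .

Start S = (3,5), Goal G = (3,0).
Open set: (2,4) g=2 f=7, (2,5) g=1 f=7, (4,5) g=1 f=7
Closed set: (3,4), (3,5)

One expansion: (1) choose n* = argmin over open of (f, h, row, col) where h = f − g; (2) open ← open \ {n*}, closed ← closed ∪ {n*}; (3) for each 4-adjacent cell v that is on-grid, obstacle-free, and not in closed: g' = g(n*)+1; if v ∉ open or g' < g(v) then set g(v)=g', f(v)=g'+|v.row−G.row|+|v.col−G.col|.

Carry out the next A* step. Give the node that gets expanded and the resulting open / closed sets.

expanded=(2,4); open=[(2,3) g=3 f=7, (2,5) g=1 f=7, (4,5) g=1 f=7]; closed=[(2,4), (3,4), (3,5)]

step 1: expand (2,4) (f=7, h=5) → closed; open now [(2,3) g=3 f=7, (2,5) g=1 f=7, (4,5) g=1 f=7]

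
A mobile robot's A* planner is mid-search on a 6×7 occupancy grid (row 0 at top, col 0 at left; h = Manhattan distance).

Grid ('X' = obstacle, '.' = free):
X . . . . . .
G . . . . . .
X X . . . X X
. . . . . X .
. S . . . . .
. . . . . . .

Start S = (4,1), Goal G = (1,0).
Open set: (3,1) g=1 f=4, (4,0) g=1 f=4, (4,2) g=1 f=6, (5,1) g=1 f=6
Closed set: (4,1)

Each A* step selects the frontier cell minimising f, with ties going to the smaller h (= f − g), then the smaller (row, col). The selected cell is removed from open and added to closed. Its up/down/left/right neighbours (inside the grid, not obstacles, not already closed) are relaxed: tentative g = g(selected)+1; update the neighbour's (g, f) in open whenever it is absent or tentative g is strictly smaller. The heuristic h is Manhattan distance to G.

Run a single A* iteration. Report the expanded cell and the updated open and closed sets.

step 1: expand (3,1) (f=4, h=3) → closed; open now [(3,0) g=2 f=4, (3,2) g=2 f=6, (4,0) g=1 f=4, (4,2) g=1 f=6, (5,1) g=1 f=6]

expanded=(3,1); open=[(3,0) g=2 f=4, (3,2) g=2 f=6, (4,0) g=1 f=4, (4,2) g=1 f=6, (5,1) g=1 f=6]; closed=[(3,1), (4,1)]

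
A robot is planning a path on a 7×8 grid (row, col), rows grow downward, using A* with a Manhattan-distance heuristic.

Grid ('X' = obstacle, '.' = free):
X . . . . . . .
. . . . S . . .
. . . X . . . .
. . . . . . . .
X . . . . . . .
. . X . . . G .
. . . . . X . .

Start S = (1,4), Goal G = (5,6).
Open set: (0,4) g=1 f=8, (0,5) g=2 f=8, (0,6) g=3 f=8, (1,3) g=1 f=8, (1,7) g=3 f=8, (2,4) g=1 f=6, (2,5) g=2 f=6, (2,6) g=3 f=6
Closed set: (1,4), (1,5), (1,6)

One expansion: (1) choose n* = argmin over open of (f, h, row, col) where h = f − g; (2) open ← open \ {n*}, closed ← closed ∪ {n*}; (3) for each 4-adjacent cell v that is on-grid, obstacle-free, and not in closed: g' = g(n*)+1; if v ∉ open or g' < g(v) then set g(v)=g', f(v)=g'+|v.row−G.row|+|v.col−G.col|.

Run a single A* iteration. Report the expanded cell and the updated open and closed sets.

step 1: expand (2,6) (f=6, h=3) → closed; open now [(0,4) g=1 f=8, (0,5) g=2 f=8, (0,6) g=3 f=8, (1,3) g=1 f=8, (1,7) g=3 f=8, (2,4) g=1 f=6, (2,5) g=2 f=6, (2,7) g=4 f=8, (3,6) g=4 f=6]

expanded=(2,6); open=[(0,4) g=1 f=8, (0,5) g=2 f=8, (0,6) g=3 f=8, (1,3) g=1 f=8, (1,7) g=3 f=8, (2,4) g=1 f=6, (2,5) g=2 f=6, (2,7) g=4 f=8, (3,6) g=4 f=6]; closed=[(1,4), (1,5), (1,6), (2,6)]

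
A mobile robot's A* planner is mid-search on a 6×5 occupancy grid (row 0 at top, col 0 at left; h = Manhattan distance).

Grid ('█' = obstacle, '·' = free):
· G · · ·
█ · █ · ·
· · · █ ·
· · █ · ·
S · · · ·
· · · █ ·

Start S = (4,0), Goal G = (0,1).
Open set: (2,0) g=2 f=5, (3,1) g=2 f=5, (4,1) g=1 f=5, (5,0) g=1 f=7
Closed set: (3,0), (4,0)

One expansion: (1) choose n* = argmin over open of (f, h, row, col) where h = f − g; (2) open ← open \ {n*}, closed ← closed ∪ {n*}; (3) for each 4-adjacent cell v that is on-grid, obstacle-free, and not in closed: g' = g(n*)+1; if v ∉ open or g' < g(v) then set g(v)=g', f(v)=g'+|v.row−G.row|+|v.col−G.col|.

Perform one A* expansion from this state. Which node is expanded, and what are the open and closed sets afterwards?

step 1: expand (2,0) (f=5, h=3) → closed; open now [(2,1) g=3 f=5, (3,1) g=2 f=5, (4,1) g=1 f=5, (5,0) g=1 f=7]

expanded=(2,0); open=[(2,1) g=3 f=5, (3,1) g=2 f=5, (4,1) g=1 f=5, (5,0) g=1 f=7]; closed=[(2,0), (3,0), (4,0)]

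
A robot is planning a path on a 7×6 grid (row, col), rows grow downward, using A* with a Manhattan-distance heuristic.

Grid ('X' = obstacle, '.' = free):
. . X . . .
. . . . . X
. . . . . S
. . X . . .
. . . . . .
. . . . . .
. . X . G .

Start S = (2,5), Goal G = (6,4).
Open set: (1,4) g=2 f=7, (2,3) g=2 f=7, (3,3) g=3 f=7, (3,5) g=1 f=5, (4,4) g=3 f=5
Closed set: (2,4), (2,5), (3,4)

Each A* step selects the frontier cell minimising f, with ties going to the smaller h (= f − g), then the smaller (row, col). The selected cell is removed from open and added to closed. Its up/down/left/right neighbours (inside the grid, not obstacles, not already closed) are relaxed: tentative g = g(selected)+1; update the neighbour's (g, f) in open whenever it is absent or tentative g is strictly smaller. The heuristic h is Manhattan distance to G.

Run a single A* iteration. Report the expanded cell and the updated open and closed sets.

expanded=(4,4); open=[(1,4) g=2 f=7, (2,3) g=2 f=7, (3,3) g=3 f=7, (3,5) g=1 f=5, (4,3) g=4 f=7, (4,5) g=4 f=7, (5,4) g=4 f=5]; closed=[(2,4), (2,5), (3,4), (4,4)]

step 1: expand (4,4) (f=5, h=2) → closed; open now [(1,4) g=2 f=7, (2,3) g=2 f=7, (3,3) g=3 f=7, (3,5) g=1 f=5, (4,3) g=4 f=7, (4,5) g=4 f=7, (5,4) g=4 f=5]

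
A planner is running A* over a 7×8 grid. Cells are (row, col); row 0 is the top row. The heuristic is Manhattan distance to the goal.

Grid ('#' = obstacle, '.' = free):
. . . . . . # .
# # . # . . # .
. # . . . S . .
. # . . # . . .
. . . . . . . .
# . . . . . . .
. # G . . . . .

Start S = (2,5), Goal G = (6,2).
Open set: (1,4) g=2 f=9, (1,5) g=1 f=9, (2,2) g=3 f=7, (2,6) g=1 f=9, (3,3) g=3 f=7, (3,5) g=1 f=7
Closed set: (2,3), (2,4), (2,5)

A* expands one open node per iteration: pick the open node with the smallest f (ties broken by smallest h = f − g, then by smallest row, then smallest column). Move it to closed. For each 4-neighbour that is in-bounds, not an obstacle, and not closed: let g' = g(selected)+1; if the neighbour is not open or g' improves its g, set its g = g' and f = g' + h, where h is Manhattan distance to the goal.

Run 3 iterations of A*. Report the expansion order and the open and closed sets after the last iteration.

step 1: expand (2,2) (f=7, h=4) → closed; open now [(1,2) g=4 f=9, (1,4) g=2 f=9, (1,5) g=1 f=9, (2,6) g=1 f=9, (3,2) g=4 f=7, (3,3) g=3 f=7, (3,5) g=1 f=7]
step 2: expand (3,2) (f=7, h=3) → closed; open now [(1,2) g=4 f=9, (1,4) g=2 f=9, (1,5) g=1 f=9, (2,6) g=1 f=9, (3,3) g=3 f=7, (3,5) g=1 f=7, (4,2) g=5 f=7]
step 3: expand (4,2) (f=7, h=2) → closed; open now [(1,2) g=4 f=9, (1,4) g=2 f=9, (1,5) g=1 f=9, (2,6) g=1 f=9, (3,3) g=3 f=7, (3,5) g=1 f=7, (4,1) g=6 f=9, (4,3) g=6 f=9, (5,2) g=6 f=7]

order=[(2,2) → (3,2) → (4,2)]; open=[(1,2) g=4 f=9, (1,4) g=2 f=9, (1,5) g=1 f=9, (2,6) g=1 f=9, (3,3) g=3 f=7, (3,5) g=1 f=7, (4,1) g=6 f=9, (4,3) g=6 f=9, (5,2) g=6 f=7]; closed=[(2,2), (2,3), (2,4), (2,5), (3,2), (4,2)]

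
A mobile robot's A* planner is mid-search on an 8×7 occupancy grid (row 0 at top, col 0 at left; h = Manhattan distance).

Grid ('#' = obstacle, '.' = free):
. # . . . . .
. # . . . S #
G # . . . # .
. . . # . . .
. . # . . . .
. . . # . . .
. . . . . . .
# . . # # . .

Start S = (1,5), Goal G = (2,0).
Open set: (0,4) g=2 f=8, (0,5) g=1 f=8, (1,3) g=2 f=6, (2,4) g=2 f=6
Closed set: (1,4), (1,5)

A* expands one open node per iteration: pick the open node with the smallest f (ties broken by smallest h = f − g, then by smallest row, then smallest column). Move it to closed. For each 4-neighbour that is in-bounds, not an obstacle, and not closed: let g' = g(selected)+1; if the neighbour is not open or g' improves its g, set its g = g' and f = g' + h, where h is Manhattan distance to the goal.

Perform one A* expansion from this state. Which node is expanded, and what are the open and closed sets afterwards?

step 1: expand (1,3) (f=6, h=4) → closed; open now [(0,3) g=3 f=8, (0,4) g=2 f=8, (0,5) g=1 f=8, (1,2) g=3 f=6, (2,3) g=3 f=6, (2,4) g=2 f=6]

expanded=(1,3); open=[(0,3) g=3 f=8, (0,4) g=2 f=8, (0,5) g=1 f=8, (1,2) g=3 f=6, (2,3) g=3 f=6, (2,4) g=2 f=6]; closed=[(1,3), (1,4), (1,5)]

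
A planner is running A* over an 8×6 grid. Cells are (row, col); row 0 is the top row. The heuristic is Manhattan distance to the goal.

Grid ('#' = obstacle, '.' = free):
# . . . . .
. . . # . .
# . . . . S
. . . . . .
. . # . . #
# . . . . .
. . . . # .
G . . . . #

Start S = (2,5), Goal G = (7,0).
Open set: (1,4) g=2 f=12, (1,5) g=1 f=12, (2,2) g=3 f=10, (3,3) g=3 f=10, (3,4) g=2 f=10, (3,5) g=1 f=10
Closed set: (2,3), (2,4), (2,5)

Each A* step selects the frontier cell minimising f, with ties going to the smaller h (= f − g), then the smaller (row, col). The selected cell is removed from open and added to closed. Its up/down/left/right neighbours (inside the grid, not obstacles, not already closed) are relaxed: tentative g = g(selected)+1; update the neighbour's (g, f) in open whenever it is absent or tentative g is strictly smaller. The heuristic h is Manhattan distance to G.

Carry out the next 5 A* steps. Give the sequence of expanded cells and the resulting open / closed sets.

step 1: expand (2,2) (f=10, h=7) → closed; open now [(1,2) g=4 f=12, (1,4) g=2 f=12, (1,5) g=1 f=12, (2,1) g=4 f=10, (3,2) g=4 f=10, (3,3) g=3 f=10, (3,4) g=2 f=10, (3,5) g=1 f=10]
step 2: expand (2,1) (f=10, h=6) → closed; open now [(1,1) g=5 f=12, (1,2) g=4 f=12, (1,4) g=2 f=12, (1,5) g=1 f=12, (3,1) g=5 f=10, (3,2) g=4 f=10, (3,3) g=3 f=10, (3,4) g=2 f=10, (3,5) g=1 f=10]
step 3: expand (3,1) (f=10, h=5) → closed; open now [(1,1) g=5 f=12, (1,2) g=4 f=12, (1,4) g=2 f=12, (1,5) g=1 f=12, (3,0) g=6 f=10, (3,2) g=4 f=10, (3,3) g=3 f=10, (3,4) g=2 f=10, (3,5) g=1 f=10, (4,1) g=6 f=10]
step 4: expand (3,0) (f=10, h=4) → closed; open now [(1,1) g=5 f=12, (1,2) g=4 f=12, (1,4) g=2 f=12, (1,5) g=1 f=12, (3,2) g=4 f=10, (3,3) g=3 f=10, (3,4) g=2 f=10, (3,5) g=1 f=10, (4,0) g=7 f=10, (4,1) g=6 f=10]
step 5: expand (4,0) (f=10, h=3) → closed; open now [(1,1) g=5 f=12, (1,2) g=4 f=12, (1,4) g=2 f=12, (1,5) g=1 f=12, (3,2) g=4 f=10, (3,3) g=3 f=10, (3,4) g=2 f=10, (3,5) g=1 f=10, (4,1) g=6 f=10]

order=[(2,2) → (2,1) → (3,1) → (3,0) → (4,0)]; open=[(1,1) g=5 f=12, (1,2) g=4 f=12, (1,4) g=2 f=12, (1,5) g=1 f=12, (3,2) g=4 f=10, (3,3) g=3 f=10, (3,4) g=2 f=10, (3,5) g=1 f=10, (4,1) g=6 f=10]; closed=[(2,1), (2,2), (2,3), (2,4), (2,5), (3,0), (3,1), (4,0)]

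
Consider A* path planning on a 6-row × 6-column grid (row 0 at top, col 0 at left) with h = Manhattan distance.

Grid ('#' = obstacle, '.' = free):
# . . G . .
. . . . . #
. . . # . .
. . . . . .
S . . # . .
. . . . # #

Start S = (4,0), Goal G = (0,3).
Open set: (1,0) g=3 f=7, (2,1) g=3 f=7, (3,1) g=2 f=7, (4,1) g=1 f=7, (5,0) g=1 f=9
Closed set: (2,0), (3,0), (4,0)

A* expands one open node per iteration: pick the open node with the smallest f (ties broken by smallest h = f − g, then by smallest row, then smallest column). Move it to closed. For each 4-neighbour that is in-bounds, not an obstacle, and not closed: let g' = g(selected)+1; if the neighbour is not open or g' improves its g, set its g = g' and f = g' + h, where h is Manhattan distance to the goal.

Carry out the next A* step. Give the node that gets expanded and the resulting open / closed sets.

step 1: expand (1,0) (f=7, h=4) → closed; open now [(1,1) g=4 f=7, (2,1) g=3 f=7, (3,1) g=2 f=7, (4,1) g=1 f=7, (5,0) g=1 f=9]

expanded=(1,0); open=[(1,1) g=4 f=7, (2,1) g=3 f=7, (3,1) g=2 f=7, (4,1) g=1 f=7, (5,0) g=1 f=9]; closed=[(1,0), (2,0), (3,0), (4,0)]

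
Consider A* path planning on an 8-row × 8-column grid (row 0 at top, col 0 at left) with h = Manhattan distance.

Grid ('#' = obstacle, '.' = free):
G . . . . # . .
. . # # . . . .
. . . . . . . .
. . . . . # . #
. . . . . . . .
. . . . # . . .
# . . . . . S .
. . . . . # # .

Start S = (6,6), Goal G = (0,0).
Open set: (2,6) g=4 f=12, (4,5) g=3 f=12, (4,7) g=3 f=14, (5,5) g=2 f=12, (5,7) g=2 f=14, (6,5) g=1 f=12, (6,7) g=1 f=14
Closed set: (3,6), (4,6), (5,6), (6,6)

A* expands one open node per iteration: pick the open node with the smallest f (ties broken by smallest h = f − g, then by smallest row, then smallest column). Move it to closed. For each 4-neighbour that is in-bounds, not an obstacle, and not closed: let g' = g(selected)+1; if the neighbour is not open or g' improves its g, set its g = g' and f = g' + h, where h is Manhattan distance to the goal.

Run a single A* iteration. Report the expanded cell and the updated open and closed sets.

expanded=(2,6); open=[(1,6) g=5 f=12, (2,5) g=5 f=12, (2,7) g=5 f=14, (4,5) g=3 f=12, (4,7) g=3 f=14, (5,5) g=2 f=12, (5,7) g=2 f=14, (6,5) g=1 f=12, (6,7) g=1 f=14]; closed=[(2,6), (3,6), (4,6), (5,6), (6,6)]

step 1: expand (2,6) (f=12, h=8) → closed; open now [(1,6) g=5 f=12, (2,5) g=5 f=12, (2,7) g=5 f=14, (4,5) g=3 f=12, (4,7) g=3 f=14, (5,5) g=2 f=12, (5,7) g=2 f=14, (6,5) g=1 f=12, (6,7) g=1 f=14]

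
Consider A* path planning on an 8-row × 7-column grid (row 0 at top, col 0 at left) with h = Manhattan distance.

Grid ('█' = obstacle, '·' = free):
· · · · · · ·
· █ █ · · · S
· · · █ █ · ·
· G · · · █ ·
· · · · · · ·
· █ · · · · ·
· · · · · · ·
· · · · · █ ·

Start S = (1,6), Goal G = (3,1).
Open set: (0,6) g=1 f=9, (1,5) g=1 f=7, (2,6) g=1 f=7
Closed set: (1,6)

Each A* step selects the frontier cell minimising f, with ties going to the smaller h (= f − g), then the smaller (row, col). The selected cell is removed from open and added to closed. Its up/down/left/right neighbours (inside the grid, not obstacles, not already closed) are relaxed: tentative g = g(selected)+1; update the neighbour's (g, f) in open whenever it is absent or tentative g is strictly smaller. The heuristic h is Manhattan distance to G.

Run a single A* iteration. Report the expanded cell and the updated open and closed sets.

expanded=(1,5); open=[(0,5) g=2 f=9, (0,6) g=1 f=9, (1,4) g=2 f=7, (2,5) g=2 f=7, (2,6) g=1 f=7]; closed=[(1,5), (1,6)]

step 1: expand (1,5) (f=7, h=6) → closed; open now [(0,5) g=2 f=9, (0,6) g=1 f=9, (1,4) g=2 f=7, (2,5) g=2 f=7, (2,6) g=1 f=7]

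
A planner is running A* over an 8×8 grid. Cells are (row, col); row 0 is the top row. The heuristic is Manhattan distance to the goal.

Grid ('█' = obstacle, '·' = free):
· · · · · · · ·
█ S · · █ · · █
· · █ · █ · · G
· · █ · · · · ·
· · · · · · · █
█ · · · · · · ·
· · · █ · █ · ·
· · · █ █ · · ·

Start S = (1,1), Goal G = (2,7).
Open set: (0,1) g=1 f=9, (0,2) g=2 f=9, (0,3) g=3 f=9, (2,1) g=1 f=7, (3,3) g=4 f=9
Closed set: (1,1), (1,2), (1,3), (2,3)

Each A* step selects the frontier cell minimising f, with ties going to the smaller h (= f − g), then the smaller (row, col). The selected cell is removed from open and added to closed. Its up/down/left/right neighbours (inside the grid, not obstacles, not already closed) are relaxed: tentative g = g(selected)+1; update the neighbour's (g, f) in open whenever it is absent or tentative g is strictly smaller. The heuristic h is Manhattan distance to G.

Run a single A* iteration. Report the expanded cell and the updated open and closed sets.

step 1: expand (2,1) (f=7, h=6) → closed; open now [(0,1) g=1 f=9, (0,2) g=2 f=9, (0,3) g=3 f=9, (2,0) g=2 f=9, (3,1) g=2 f=9, (3,3) g=4 f=9]

expanded=(2,1); open=[(0,1) g=1 f=9, (0,2) g=2 f=9, (0,3) g=3 f=9, (2,0) g=2 f=9, (3,1) g=2 f=9, (3,3) g=4 f=9]; closed=[(1,1), (1,2), (1,3), (2,1), (2,3)]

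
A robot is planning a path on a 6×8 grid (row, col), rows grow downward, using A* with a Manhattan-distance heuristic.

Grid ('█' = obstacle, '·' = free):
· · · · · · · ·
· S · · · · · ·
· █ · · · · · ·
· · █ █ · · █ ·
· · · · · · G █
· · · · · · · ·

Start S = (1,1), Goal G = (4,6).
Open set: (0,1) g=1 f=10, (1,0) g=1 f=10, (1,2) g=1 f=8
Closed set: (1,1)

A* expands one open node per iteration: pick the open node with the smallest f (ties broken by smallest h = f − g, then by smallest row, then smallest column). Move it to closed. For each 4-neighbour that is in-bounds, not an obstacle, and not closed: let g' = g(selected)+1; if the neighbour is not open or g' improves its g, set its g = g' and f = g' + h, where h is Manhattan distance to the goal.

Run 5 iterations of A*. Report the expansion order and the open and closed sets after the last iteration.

step 1: expand (1,2) (f=8, h=7) → closed; open now [(0,1) g=1 f=10, (0,2) g=2 f=10, (1,0) g=1 f=10, (1,3) g=2 f=8, (2,2) g=2 f=8]
step 2: expand (1,3) (f=8, h=6) → closed; open now [(0,1) g=1 f=10, (0,2) g=2 f=10, (0,3) g=3 f=10, (1,0) g=1 f=10, (1,4) g=3 f=8, (2,2) g=2 f=8, (2,3) g=3 f=8]
step 3: expand (1,4) (f=8, h=5) → closed; open now [(0,1) g=1 f=10, (0,2) g=2 f=10, (0,3) g=3 f=10, (0,4) g=4 f=10, (1,0) g=1 f=10, (1,5) g=4 f=8, (2,2) g=2 f=8, (2,3) g=3 f=8, (2,4) g=4 f=8]
step 4: expand (1,5) (f=8, h=4) → closed; open now [(0,1) g=1 f=10, (0,2) g=2 f=10, (0,3) g=3 f=10, (0,4) g=4 f=10, (0,5) g=5 f=10, (1,0) g=1 f=10, (1,6) g=5 f=8, (2,2) g=2 f=8, (2,3) g=3 f=8, (2,4) g=4 f=8, (2,5) g=5 f=8]
step 5: expand (1,6) (f=8, h=3) → closed; open now [(0,1) g=1 f=10, (0,2) g=2 f=10, (0,3) g=3 f=10, (0,4) g=4 f=10, (0,5) g=5 f=10, (0,6) g=6 f=10, (1,0) g=1 f=10, (1,7) g=6 f=10, (2,2) g=2 f=8, (2,3) g=3 f=8, (2,4) g=4 f=8, (2,5) g=5 f=8, (2,6) g=6 f=8]

order=[(1,2) → (1,3) → (1,4) → (1,5) → (1,6)]; open=[(0,1) g=1 f=10, (0,2) g=2 f=10, (0,3) g=3 f=10, (0,4) g=4 f=10, (0,5) g=5 f=10, (0,6) g=6 f=10, (1,0) g=1 f=10, (1,7) g=6 f=10, (2,2) g=2 f=8, (2,3) g=3 f=8, (2,4) g=4 f=8, (2,5) g=5 f=8, (2,6) g=6 f=8]; closed=[(1,1), (1,2), (1,3), (1,4), (1,5), (1,6)]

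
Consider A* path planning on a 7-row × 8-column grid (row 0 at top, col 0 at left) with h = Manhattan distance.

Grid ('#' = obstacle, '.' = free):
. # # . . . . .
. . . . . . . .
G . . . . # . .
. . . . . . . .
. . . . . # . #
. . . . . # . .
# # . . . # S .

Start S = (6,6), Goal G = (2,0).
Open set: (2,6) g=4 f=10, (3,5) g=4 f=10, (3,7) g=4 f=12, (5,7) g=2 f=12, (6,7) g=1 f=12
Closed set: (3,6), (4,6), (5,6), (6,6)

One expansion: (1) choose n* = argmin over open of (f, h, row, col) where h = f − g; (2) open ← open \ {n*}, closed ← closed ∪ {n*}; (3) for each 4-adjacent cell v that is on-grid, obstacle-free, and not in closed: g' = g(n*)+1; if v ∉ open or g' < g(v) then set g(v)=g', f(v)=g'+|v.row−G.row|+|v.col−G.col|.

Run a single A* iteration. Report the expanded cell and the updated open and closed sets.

expanded=(2,6); open=[(1,6) g=5 f=12, (2,7) g=5 f=12, (3,5) g=4 f=10, (3,7) g=4 f=12, (5,7) g=2 f=12, (6,7) g=1 f=12]; closed=[(2,6), (3,6), (4,6), (5,6), (6,6)]

step 1: expand (2,6) (f=10, h=6) → closed; open now [(1,6) g=5 f=12, (2,7) g=5 f=12, (3,5) g=4 f=10, (3,7) g=4 f=12, (5,7) g=2 f=12, (6,7) g=1 f=12]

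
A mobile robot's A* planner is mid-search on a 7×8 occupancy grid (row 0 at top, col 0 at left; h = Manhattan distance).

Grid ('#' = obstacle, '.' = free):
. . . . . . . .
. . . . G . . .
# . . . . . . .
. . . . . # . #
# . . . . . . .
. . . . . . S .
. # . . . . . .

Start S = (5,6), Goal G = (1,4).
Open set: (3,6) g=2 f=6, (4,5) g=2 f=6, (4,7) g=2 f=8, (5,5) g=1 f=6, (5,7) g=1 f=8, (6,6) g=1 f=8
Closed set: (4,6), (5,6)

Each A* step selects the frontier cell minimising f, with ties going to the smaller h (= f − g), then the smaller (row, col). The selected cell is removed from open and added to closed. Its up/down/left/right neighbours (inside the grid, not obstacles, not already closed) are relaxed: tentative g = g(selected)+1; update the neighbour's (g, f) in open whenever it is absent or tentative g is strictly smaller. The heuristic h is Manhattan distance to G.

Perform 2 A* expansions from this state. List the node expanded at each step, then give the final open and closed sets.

order=[(3,6) → (2,6)]; open=[(1,6) g=4 f=6, (2,5) g=4 f=6, (2,7) g=4 f=8, (4,5) g=2 f=6, (4,7) g=2 f=8, (5,5) g=1 f=6, (5,7) g=1 f=8, (6,6) g=1 f=8]; closed=[(2,6), (3,6), (4,6), (5,6)]

step 1: expand (3,6) (f=6, h=4) → closed; open now [(2,6) g=3 f=6, (4,5) g=2 f=6, (4,7) g=2 f=8, (5,5) g=1 f=6, (5,7) g=1 f=8, (6,6) g=1 f=8]
step 2: expand (2,6) (f=6, h=3) → closed; open now [(1,6) g=4 f=6, (2,5) g=4 f=6, (2,7) g=4 f=8, (4,5) g=2 f=6, (4,7) g=2 f=8, (5,5) g=1 f=6, (5,7) g=1 f=8, (6,6) g=1 f=8]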